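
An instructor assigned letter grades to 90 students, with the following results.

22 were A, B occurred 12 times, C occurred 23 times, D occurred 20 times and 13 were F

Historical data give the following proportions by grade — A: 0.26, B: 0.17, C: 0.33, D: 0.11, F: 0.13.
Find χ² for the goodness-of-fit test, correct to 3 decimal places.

Expected counts E_i = n·p_i: 90×0.26 = 23.4, 90×0.17 = 15.3, 90×0.33 = 29.7, 90×0.11 = 9.9, 90×0.13 = 11.7.
A: (22 − 23.4)²/23.4 = 1.96/23.4 = 0.0838
B: (12 − 15.3)²/15.3 = 10.89/15.3 = 0.7118
C: (23 − 29.7)²/29.7 = 44.89/29.7 = 1.5114
D: (20 − 9.9)²/9.9 = 102.01/9.9 = 10.3040
F: (13 − 11.7)²/11.7 = 1.69/11.7 = 0.1444
Sum = 12.755

12.755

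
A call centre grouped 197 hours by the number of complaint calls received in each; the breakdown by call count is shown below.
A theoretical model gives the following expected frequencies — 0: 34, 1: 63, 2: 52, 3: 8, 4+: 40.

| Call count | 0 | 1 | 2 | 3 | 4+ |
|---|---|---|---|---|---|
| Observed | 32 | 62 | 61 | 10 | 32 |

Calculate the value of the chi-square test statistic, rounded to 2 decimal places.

3.79

0: (32 − 34)²/34 = 4/34 = 0.118
1: (62 − 63)²/63 = 1/63 = 0.016
2: (61 − 52)²/52 = 81/52 = 1.558
3: (10 − 8)²/8 = 4/8 = 0.500
4+: (32 − 40)²/40 = 64/40 = 1.600
Sum = 3.79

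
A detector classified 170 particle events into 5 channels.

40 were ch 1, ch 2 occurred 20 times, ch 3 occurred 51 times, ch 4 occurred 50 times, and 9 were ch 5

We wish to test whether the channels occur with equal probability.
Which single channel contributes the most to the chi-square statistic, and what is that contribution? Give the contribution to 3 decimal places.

Expected count for each of the 5 categories: 170/5 = 34.
χ² = (40−34)²/34 + (20−34)²/34 + (51−34)²/34 + (50−34)²/34 + (9−34)²/34
   = 1.0588 + 5.7647 + 8.5000 + 7.5294 + 18.3824
The largest term is for ch 5: 18.382.

ch 5, 18.382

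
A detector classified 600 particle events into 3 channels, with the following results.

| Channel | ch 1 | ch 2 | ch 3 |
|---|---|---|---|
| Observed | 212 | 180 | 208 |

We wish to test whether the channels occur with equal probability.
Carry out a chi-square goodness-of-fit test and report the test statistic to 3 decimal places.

Under H₀ each category has probability 1/3, so each expected count is 600/3 = 200.
cat         O        E   (O−E)²/E
ch 1      212      200     0.7200
ch 2      180      200     2.0000
ch 3      208      200     0.3200
Sum = 3.040

3.040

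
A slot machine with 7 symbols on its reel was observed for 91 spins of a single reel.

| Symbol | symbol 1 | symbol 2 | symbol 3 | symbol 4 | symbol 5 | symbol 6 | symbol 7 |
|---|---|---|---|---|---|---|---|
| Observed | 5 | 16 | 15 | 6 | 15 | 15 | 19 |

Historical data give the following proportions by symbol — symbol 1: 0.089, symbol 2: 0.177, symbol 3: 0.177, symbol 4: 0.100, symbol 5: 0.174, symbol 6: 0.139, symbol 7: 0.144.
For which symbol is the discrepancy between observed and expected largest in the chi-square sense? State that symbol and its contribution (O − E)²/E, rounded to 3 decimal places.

Expected counts E_i = n·p_i: 91×0.089 = 8.099, 91×0.177 = 16.107, 91×0.177 = 16.107, 91×0.100 = 9.1, 91×0.174 = 15.834, 91×0.139 = 12.649, 91×0.144 = 13.104.
χ² = (5−8.099)²/8.099 + (16−16.107)²/16.107 + (15−16.107)²/16.107 + (6−9.1)²/9.1 + (15−15.834)²/15.834 + (15−12.649)²/12.649 + (19−13.104)²/13.104
   = 1.1858 + 0.0007 + 0.0761 + 1.0560 + 0.0439 + 0.4370 + 2.6528
The largest term is for symbol 7: 2.653.

symbol 7, 2.653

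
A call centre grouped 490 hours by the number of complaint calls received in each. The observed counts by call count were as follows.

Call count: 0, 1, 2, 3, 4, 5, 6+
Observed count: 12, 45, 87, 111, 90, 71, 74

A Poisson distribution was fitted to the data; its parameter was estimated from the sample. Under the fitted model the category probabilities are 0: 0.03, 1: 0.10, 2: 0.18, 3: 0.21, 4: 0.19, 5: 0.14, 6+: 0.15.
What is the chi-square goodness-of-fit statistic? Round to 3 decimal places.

1.667

Expected counts E_i = n·p_i: 490×0.03 = 14.7, 490×0.10 = 49, 490×0.18 = 88.2, 490×0.21 = 102.9, 490×0.19 = 93.1, 490×0.14 = 68.6, 490×0.15 = 73.5.
χ² = (12−14.7)²/14.7 + (45−49)²/49 + (87−88.2)²/88.2 + (111−102.9)²/102.9 + (90−93.1)²/93.1 + (71−68.6)²/68.6 + (74−73.5)²/73.5
   = 0.4959 + 0.3265 + 0.0163 + 0.6376 + 0.1032 + 0.0840 + 0.0034
Sum = 1.667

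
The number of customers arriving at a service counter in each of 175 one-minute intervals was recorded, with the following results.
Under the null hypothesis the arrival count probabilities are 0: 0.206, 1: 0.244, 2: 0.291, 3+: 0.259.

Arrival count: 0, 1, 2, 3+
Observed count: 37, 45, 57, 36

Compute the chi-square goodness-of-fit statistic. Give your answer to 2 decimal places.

2.79

Expected counts E_i = n·p_i: 175×0.206 = 36.05, 175×0.244 = 42.7, 175×0.291 = 50.925, 175×0.259 = 45.325.
cat         O        E   (O−E)²/E
0          37    36.05      0.025
1          45     42.7      0.124
2          57   50.925      0.725
3+         36   45.325      1.918
Sum = 2.79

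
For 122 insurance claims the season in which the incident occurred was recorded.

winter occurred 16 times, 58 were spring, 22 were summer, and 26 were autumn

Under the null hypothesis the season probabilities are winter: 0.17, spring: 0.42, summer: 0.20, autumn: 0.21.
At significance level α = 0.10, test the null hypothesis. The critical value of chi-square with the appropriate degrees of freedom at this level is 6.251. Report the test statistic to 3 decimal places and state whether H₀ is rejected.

2.217; do not reject

Expected counts E_i = n·p_i: 122×0.17 = 20.74, 122×0.42 = 51.24, 122×0.20 = 24.4, 122×0.21 = 25.62.
winter: (16 − 20.74)²/20.74 = 22.4676/20.74 = 1.0833
spring: (58 − 51.24)²/51.24 = 45.6976/51.24 = 0.8918
summer: (22 − 24.4)²/24.4 = 5.76/24.4 = 0.2361
autumn: (26 − 25.62)²/25.62 = 0.1444/25.62 = 0.0056
Sum = 2.217
df = 3. Since 2.217 < 6.251, we do not reject H₀.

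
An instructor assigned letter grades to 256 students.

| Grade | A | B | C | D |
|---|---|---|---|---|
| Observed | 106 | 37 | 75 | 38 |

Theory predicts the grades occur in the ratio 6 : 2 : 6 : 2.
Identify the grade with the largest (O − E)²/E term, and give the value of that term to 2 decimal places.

C, 4.59

Ratio total = 16. Expected counts: 256×6/16 = 96, 256×2/16 = 32, 256×6/16 = 96, 256×2/16 = 32.
A: (106 − 96)²/96 = 100/96 = 1.042
B: (37 − 32)²/32 = 25/32 = 0.781
C: (75 − 96)²/96 = 441/96 = 4.594
D: (38 − 32)²/32 = 36/32 = 1.125
The largest term is for C: 4.59.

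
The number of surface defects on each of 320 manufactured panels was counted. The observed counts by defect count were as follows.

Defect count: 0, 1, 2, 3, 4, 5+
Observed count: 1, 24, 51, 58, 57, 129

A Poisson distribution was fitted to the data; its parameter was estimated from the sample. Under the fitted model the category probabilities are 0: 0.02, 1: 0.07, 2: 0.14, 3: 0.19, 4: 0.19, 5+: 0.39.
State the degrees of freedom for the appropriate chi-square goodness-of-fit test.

4

There are k = 6 categories and 1 parameter estimated from the data, so df = 6 − 1 − 1 = 4.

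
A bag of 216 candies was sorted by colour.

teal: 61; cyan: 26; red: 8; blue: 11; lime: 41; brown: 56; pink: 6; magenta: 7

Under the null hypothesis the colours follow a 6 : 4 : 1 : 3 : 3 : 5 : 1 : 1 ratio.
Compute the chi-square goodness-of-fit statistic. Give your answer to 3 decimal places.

24.670

Ratio total = 24. Expected counts: 216×6/24 = 54, 216×4/24 = 36, 216×1/24 = 9, 216×3/24 = 27, 216×3/24 = 27, 216×5/24 = 45, 216×1/24 = 9, 216×1/24 = 9.
cat          O        E   (O−E)²/E
teal        61       54     0.9074
cyan        26       36     2.7778
red          8        9     0.1111
blue        11       27     9.4815
lime        41       27     7.2593
brown       56       45     2.6889
pink         6        9     1.0000
magenta      7        9     0.4444
Sum = 24.670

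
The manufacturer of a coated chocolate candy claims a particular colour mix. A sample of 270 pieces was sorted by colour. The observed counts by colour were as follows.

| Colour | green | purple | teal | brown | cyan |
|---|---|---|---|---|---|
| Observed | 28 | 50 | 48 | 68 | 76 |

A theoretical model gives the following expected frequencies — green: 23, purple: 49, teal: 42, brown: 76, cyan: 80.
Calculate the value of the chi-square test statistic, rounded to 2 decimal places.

green: (28 − 23)²/23 = 25/23 = 1.087
purple: (50 − 49)²/49 = 1/49 = 0.020
teal: (48 − 42)²/42 = 36/42 = 0.857
brown: (68 − 76)²/76 = 64/76 = 0.842
cyan: (76 − 80)²/80 = 16/80 = 0.200
Sum = 3.01

3.01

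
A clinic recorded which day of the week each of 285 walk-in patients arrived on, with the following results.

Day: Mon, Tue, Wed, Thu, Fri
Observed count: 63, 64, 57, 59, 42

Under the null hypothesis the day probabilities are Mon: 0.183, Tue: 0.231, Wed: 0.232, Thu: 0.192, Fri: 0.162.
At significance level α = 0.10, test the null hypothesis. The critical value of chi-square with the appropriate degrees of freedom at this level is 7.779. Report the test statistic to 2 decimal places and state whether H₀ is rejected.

Expected counts E_i = n·p_i: 285×0.183 = 52.155, 285×0.231 = 65.835, 285×0.232 = 66.12, 285×0.192 = 54.72, 285×0.162 = 46.17.
cat         O        E   (O−E)²/E
Mon        63   52.155      2.255
Tue        64   65.835      0.051
Wed        57    66.12      1.258
Thu        59    54.72      0.335
Fri        42    46.17      0.377
Sum = 4.28
df = 4. Since 4.28 < 7.779, we do not reject H₀.

4.28; do not reject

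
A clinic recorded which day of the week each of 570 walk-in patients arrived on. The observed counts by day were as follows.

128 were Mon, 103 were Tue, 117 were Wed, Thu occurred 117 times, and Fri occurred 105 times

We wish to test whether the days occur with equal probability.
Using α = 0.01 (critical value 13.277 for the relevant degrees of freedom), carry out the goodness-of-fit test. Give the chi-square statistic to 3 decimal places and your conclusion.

3.649; do not reject

Expected count for each of the 5 categories: 570/5 = 114.
Mon: (128 − 114)²/114 = 196/114 = 1.7193
Tue: (103 − 114)²/114 = 121/114 = 1.0614
Wed: (117 − 114)²/114 = 9/114 = 0.0789
Thu: (117 − 114)²/114 = 9/114 = 0.0789
Fri: (105 − 114)²/114 = 81/114 = 0.7105
Sum = 3.649
df = 4. Since 3.649 < 13.277, we do not reject H₀.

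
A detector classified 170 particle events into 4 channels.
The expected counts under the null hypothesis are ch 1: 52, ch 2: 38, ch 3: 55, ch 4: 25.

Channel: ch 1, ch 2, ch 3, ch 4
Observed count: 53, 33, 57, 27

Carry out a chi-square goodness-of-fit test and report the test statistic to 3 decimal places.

0.910

cat         O        E   (O−E)²/E
ch 1       53       52     0.0192
ch 2       33       38     0.6579
ch 3       57       55     0.0727
ch 4       27       25     0.1600
Sum = 0.910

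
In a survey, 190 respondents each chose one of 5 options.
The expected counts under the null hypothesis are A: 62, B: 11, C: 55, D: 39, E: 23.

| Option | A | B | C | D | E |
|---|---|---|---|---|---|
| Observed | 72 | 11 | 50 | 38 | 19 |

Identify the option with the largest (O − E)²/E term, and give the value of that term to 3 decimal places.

A: (72 − 62)²/62 = 100/62 = 1.6129
B: (11 − 11)²/11 = 0/11 = 0.0000
C: (50 − 55)²/55 = 25/55 = 0.4545
D: (38 − 39)²/39 = 1/39 = 0.0256
E: (19 − 23)²/23 = 16/23 = 0.6957
The largest term is for A: 1.613.

A, 1.613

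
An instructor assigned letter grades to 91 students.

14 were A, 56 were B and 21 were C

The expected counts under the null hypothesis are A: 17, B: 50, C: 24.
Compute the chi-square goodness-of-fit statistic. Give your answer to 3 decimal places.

cat         O        E   (O−E)²/E
A          14       17     0.5294
B          56       50     0.7200
C          21       24     0.3750
Sum = 1.624

1.624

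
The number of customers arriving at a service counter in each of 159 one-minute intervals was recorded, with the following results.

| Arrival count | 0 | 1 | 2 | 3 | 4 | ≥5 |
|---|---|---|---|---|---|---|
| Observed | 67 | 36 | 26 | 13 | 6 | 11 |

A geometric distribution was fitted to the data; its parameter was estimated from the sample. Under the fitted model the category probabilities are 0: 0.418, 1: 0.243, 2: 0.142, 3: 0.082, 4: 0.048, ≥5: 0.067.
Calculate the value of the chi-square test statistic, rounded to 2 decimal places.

1.06

Expected counts E_i = n·p_i: 159×0.418 = 66.462, 159×0.243 = 38.637, 159×0.142 = 22.578, 159×0.082 = 13.038, 159×0.048 = 7.632, 159×0.067 = 10.653.
cat         O        E   (O−E)²/E
0          67   66.462      0.004
1          36   38.637      0.180
2          26   22.578      0.519
3          13   13.038      0.000
4           6    7.632      0.349
≥5         11   10.653      0.011
Sum = 1.06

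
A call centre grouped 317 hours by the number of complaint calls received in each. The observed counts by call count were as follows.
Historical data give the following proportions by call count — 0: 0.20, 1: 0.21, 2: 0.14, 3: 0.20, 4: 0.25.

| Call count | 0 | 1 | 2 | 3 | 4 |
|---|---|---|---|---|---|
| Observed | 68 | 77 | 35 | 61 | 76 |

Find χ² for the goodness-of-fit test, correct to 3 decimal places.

4.175

Expected counts E_i = n·p_i: 317×0.20 = 63.4, 317×0.21 = 66.57, 317×0.14 = 44.38, 317×0.20 = 63.4, 317×0.25 = 79.25.
0: (68 − 63.4)²/63.4 = 21.16/63.4 = 0.3338
1: (77 − 66.57)²/66.57 = 108.7849/66.57 = 1.6341
2: (35 − 44.38)²/44.38 = 87.9844/44.38 = 1.9825
3: (61 − 63.4)²/63.4 = 5.76/63.4 = 0.0909
4: (76 − 79.25)²/79.25 = 10.5625/79.25 = 0.1333
Sum = 4.175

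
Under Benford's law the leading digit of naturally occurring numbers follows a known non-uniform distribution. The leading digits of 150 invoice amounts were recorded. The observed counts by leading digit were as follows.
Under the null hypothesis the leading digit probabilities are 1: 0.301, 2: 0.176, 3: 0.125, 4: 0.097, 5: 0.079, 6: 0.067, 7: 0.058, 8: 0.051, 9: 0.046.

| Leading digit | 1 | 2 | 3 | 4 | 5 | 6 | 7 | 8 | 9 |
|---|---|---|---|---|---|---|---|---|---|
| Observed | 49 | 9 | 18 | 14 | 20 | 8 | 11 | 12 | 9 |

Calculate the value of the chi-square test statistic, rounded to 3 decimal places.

Expected counts E_i = n·p_i: 150×0.301 = 45.15, 150×0.176 = 26.4, 150×0.125 = 18.75, 150×0.097 = 14.55, 150×0.079 = 11.85, 150×0.067 = 10.05, 150×0.058 = 8.7, 150×0.051 = 7.65, 150×0.046 = 6.9.
χ² = (49−45.15)²/45.15 + (9−26.4)²/26.4 + (18−18.75)²/18.75 + (14−14.55)²/14.55 + (20−11.85)²/11.85 + (8−10.05)²/10.05 + (11−8.7)²/8.7 + (12−7.65)²/7.65 + (9−6.9)²/6.9
   = 0.3283 + 11.4682 + 0.0300 + 0.0208 + 5.6053 + 0.4182 + 0.6080 + 2.4735 + 0.6391
Sum = 21.591

21.591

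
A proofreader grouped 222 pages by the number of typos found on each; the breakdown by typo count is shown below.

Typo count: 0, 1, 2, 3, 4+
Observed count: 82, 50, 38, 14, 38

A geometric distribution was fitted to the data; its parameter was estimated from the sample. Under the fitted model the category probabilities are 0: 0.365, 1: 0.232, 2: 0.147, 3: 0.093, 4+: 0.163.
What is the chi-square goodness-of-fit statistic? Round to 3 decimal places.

3.168

Expected counts E_i = n·p_i: 222×0.365 = 81.03, 222×0.232 = 51.504, 222×0.147 = 32.634, 222×0.093 = 20.646, 222×0.163 = 36.186.
0: (82 − 81.03)²/81.03 = 0.9409/81.03 = 0.0116
1: (50 − 51.504)²/51.504 = 2.262016/51.504 = 0.0439
2: (38 − 32.634)²/32.634 = 28.793956/32.634 = 0.8823
3: (14 − 20.646)²/20.646 = 44.169316/20.646 = 2.1394
4+: (38 − 36.186)²/36.186 = 3.290596/36.186 = 0.0909
Sum = 3.168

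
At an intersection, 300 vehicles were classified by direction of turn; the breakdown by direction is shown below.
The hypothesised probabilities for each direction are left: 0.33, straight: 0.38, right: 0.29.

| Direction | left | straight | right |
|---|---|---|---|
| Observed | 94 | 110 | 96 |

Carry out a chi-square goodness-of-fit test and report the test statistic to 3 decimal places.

1.324

Expected counts E_i = n·p_i: 300×0.33 = 99, 300×0.38 = 114, 300×0.29 = 87.
left: (94 − 99)²/99 = 25/99 = 0.2525
straight: (110 − 114)²/114 = 16/114 = 0.1404
right: (96 − 87)²/87 = 81/87 = 0.9310
Sum = 1.324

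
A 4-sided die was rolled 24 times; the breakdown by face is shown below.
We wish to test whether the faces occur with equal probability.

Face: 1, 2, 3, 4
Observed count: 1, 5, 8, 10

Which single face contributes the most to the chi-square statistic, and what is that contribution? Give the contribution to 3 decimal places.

Expected count for each of the 4 categories: 24/4 = 6.
χ² = (1−6)²/6 + (5−6)²/6 + (8−6)²/6 + (10−6)²/6
   = 4.1667 + 0.1667 + 0.6667 + 2.6667
The largest term is for 1: 4.167.

1, 4.167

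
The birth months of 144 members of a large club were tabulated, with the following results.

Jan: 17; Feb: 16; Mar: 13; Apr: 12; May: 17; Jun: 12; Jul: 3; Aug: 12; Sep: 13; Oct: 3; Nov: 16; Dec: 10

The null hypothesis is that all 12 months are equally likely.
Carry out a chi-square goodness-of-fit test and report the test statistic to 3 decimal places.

Under H₀ each category has probability 1/12, so each expected count is 144/12 = 12.
cat         O        E   (O−E)²/E
Jan        17       12     2.0833
Feb        16       12     1.3333
Mar        13       12     0.0833
Apr        12       12     0.0000
May        17       12     2.0833
Jun        12       12     0.0000
Jul         3       12     6.7500
Aug        12       12     0.0000
Sep        13       12     0.0833
Oct         3       12     6.7500
Nov        16       12     1.3333
Dec        10       12     0.3333
Sum = 20.833

20.833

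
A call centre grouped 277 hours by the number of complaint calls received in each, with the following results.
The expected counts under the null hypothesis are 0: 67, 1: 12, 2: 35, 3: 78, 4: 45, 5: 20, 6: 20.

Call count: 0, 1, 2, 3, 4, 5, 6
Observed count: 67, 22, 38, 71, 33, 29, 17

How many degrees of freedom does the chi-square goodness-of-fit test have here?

6

There are k = 7 categories and no parameters were estimated from the data, so df = 7 − 1 = 6.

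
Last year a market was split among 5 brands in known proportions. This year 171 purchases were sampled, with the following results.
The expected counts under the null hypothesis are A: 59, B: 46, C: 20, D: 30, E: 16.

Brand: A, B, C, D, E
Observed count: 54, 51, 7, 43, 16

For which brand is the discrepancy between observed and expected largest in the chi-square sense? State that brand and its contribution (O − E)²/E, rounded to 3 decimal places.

cat         O        E   (O−E)²/E
A          54       59     0.4237
B          51       46     0.5435
C           7       20     8.4500
D          43       30     5.6333
E          16       16     0.0000
The largest term is for C: 8.450.

C, 8.450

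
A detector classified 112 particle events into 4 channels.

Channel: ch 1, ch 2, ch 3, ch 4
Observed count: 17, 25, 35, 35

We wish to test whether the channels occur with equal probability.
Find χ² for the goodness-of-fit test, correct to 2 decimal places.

Expected count for each of the 4 categories: 112/4 = 28.
χ² = (17−28)²/28 + (25−28)²/28 + (35−28)²/28 + (35−28)²/28
   = 4.321 + 0.321 + 1.750 + 1.750
Sum = 8.14

8.14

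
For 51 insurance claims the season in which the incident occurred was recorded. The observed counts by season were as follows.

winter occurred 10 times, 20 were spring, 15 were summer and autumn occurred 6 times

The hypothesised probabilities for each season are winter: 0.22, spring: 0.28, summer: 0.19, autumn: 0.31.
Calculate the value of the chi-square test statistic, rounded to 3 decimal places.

11.421

Expected counts E_i = n·p_i: 51×0.22 = 11.22, 51×0.28 = 14.28, 51×0.19 = 9.69, 51×0.31 = 15.81.
cat         O        E   (O−E)²/E
winter     10    11.22     0.1327
spring     20    14.28     2.2912
summer     15     9.69     2.9098
autumn      6    15.81     6.0870
Sum = 11.421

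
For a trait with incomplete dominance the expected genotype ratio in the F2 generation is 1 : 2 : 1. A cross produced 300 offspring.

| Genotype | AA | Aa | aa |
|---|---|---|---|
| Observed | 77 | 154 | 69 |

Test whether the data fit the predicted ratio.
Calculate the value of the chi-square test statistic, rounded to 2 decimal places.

Ratio total = 4. Expected counts: 300×1/4 = 75, 300×2/4 = 150, 300×1/4 = 75.
AA: (77 − 75)²/75 = 4/75 = 0.053
Aa: (154 − 150)²/150 = 16/150 = 0.107
aa: (69 − 75)²/75 = 36/75 = 0.480
Sum = 0.64

0.64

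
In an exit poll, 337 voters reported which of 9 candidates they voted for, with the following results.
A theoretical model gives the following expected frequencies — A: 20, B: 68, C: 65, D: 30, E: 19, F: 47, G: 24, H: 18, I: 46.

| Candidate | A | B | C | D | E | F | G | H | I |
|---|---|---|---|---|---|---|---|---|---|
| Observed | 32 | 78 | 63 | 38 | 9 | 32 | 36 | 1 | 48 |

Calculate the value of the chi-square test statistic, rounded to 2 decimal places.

43.06

A: (32 − 20)²/20 = 144/20 = 7.200
B: (78 − 68)²/68 = 100/68 = 1.471
C: (63 − 65)²/65 = 4/65 = 0.062
D: (38 − 30)²/30 = 64/30 = 2.133
E: (9 − 19)²/19 = 100/19 = 5.263
F: (32 − 47)²/47 = 225/47 = 4.787
G: (36 − 24)²/24 = 144/24 = 6.000
H: (1 − 18)²/18 = 289/18 = 16.056
I: (48 − 46)²/46 = 4/46 = 0.087
Sum = 43.06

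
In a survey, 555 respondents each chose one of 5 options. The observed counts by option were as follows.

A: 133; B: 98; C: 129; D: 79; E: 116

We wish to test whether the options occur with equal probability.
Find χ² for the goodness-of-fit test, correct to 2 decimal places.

18.25

Expected count for each of the 5 categories: 555/5 = 111.
χ² = (133−111)²/111 + (98−111)²/111 + (129−111)²/111 + (79−111)²/111 + (116−111)²/111
   = 4.360 + 1.523 + 2.919 + 9.225 + 0.225
Sum = 18.25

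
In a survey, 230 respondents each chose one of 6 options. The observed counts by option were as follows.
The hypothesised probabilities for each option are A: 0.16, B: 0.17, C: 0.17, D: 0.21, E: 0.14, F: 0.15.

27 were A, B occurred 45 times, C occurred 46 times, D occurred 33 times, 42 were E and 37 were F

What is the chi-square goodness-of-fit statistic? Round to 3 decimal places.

Expected counts E_i = n·p_i: 230×0.16 = 36.8, 230×0.17 = 39.1, 230×0.17 = 39.1, 230×0.21 = 48.3, 230×0.14 = 32.2, 230×0.15 = 34.5.
χ² = (27−36.8)²/36.8 + (45−39.1)²/39.1 + (46−39.1)²/39.1 + (33−48.3)²/48.3 + (42−32.2)²/32.2 + (37−34.5)²/34.5
   = 2.6098 + 0.8903 + 1.2176 + 4.8466 + 2.9826 + 0.1812
Sum = 12.728

12.728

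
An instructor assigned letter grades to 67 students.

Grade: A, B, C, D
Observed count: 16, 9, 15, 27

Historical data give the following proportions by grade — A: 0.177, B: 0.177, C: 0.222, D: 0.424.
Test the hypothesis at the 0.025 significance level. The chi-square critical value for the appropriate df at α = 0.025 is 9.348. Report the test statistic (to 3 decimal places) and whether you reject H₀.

2.206; do not reject

Expected counts E_i = n·p_i: 67×0.177 = 11.859, 67×0.177 = 11.859, 67×0.222 = 14.874, 67×0.424 = 28.408.
χ² = (16−11.859)²/11.859 + (9−11.859)²/11.859 + (15−14.874)²/14.874 + (27−28.408)²/28.408
   = 1.4460 + 0.6893 + 0.0011 + 0.0698
Sum = 2.206
df = 3. Since 2.206 < 9.348, we do not reject H₀.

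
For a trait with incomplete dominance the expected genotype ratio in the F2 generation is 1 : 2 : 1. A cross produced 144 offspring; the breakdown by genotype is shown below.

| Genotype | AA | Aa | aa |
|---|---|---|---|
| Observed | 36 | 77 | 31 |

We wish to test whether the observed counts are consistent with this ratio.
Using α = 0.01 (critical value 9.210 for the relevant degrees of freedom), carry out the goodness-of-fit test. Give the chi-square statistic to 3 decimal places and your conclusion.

1.042; do not reject

Ratio total = 4. Expected counts: 144×1/4 = 36, 144×2/4 = 72, 144×1/4 = 36.
AA: (36 − 36)²/36 = 0/36 = 0.0000
Aa: (77 − 72)²/72 = 25/72 = 0.3472
aa: (31 − 36)²/36 = 25/36 = 0.6944
Sum = 1.042
df = 2. Since 1.042 < 9.210, we do not reject H₀.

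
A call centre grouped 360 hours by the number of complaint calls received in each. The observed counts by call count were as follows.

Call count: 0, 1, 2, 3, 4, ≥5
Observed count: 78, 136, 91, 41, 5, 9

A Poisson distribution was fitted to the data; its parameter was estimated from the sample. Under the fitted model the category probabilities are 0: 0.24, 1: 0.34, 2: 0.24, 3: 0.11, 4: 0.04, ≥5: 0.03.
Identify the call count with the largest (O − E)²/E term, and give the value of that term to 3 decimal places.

4, 6.136

Expected counts E_i = n·p_i: 360×0.24 = 86.4, 360×0.34 = 122.4, 360×0.24 = 86.4, 360×0.11 = 39.6, 360×0.04 = 14.4, 360×0.03 = 10.8.
χ² = (78−86.4)²/86.4 + (136−122.4)²/122.4 + (91−86.4)²/86.4 + (41−39.6)²/39.6 + (5−14.4)²/14.4 + (9−10.8)²/10.8
   = 0.8167 + 1.5111 + 0.2449 + 0.0495 + 6.1361 + 0.3000
The largest term is for 4: 6.136.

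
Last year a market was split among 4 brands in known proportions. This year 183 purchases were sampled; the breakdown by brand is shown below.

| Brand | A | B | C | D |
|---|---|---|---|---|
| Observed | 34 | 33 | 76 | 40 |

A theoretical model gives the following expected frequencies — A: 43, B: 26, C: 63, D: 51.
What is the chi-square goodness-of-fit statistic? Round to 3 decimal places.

8.823

cat         O        E   (O−E)²/E
A          34       43     1.8837
B          33       26     1.8846
C          76       63     2.6825
D          40       51     2.3725
Sum = 8.823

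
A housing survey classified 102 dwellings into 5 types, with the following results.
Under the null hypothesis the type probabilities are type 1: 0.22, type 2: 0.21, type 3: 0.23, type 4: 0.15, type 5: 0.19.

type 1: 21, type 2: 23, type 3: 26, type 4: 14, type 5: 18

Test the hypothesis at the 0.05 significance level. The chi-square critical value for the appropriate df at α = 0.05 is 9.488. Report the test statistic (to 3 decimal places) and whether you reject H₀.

0.693; do not reject

Expected counts E_i = n·p_i: 102×0.22 = 22.44, 102×0.21 = 21.42, 102×0.23 = 23.46, 102×0.15 = 15.3, 102×0.19 = 19.38.
χ² = (21−22.44)²/22.44 + (23−21.42)²/21.42 + (26−23.46)²/23.46 + (14−15.3)²/15.3 + (18−19.38)²/19.38
   = 0.0924 + 0.1165 + 0.2750 + 0.1105 + 0.0983
Sum = 0.693
df = 4. Since 0.693 < 9.488, we do not reject H₀.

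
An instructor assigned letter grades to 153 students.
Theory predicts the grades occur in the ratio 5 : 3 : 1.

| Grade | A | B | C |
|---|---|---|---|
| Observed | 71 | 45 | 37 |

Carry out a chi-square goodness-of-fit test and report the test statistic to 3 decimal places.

26.541

Ratio total = 9. Expected counts: 153×5/9 = 85, 153×3/9 = 51, 153×1/9 = 17.
cat         O        E   (O−E)²/E
A          71       85     2.3059
B          45       51     0.7059
C          37       17    23.5294
Sum = 26.541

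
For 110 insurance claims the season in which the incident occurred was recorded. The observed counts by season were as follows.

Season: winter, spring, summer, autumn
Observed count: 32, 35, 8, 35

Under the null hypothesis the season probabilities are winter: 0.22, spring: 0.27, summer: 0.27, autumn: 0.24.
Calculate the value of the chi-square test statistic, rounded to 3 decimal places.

Expected counts E_i = n·p_i: 110×0.22 = 24.2, 110×0.27 = 29.7, 110×0.27 = 29.7, 110×0.24 = 26.4.
cat         O        E   (O−E)²/E
winter     32     24.2     2.5140
spring     35     29.7     0.9458
summer      8     29.7    15.8549
autumn     35     26.4     2.8015
Sum = 22.116

22.116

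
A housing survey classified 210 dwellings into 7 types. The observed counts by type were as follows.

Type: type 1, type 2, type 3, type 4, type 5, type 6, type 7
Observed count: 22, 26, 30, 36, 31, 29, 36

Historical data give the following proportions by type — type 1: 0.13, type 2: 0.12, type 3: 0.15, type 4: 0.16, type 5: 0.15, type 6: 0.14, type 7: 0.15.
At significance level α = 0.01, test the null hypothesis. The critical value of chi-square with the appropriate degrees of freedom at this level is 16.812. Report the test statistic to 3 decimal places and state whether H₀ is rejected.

Expected counts E_i = n·p_i: 210×0.13 = 27.3, 210×0.12 = 25.2, 210×0.15 = 31.5, 210×0.16 = 33.6, 210×0.15 = 31.5, 210×0.14 = 29.4, 210×0.15 = 31.5.
χ² = (22−27.3)²/27.3 + (26−25.2)²/25.2 + (30−31.5)²/31.5 + (36−33.6)²/33.6 + (31−31.5)²/31.5 + (29−29.4)²/29.4 + (36−31.5)²/31.5
   = 1.0289 + 0.0254 + 0.0714 + 0.1714 + 0.0079 + 0.0054 + 0.6429
Sum = 1.953
df = 6. Since 1.953 < 16.812, we do not reject H₀.

1.953; do not reject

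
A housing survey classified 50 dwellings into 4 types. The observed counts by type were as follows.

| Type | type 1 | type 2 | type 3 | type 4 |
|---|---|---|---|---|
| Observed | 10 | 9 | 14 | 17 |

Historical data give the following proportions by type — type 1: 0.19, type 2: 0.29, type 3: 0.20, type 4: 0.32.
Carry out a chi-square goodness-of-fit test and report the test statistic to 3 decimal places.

3.775

Expected counts E_i = n·p_i: 50×0.19 = 9.5, 50×0.29 = 14.5, 50×0.20 = 10, 50×0.32 = 16.
type 1: (10 − 9.5)²/9.5 = 0.25/9.5 = 0.0263
type 2: (9 − 14.5)²/14.5 = 30.25/14.5 = 2.0862
type 3: (14 − 10)²/10 = 16/10 = 1.6000
type 4: (17 − 16)²/16 = 1/16 = 0.0625
Sum = 3.775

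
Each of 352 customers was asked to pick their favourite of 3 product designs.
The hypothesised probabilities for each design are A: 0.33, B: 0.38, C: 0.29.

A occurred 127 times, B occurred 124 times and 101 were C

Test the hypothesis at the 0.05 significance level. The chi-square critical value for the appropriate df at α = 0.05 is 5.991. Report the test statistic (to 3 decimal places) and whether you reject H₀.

1.735; do not reject

Expected counts E_i = n·p_i: 352×0.33 = 116.16, 352×0.38 = 133.76, 352×0.29 = 102.08.
χ² = (127−116.16)²/116.16 + (124−133.76)²/133.76 + (101−102.08)²/102.08
   = 1.0116 + 0.7122 + 0.0114
Sum = 1.735
df = 2. Since 1.735 < 5.991, we do not reject H₀.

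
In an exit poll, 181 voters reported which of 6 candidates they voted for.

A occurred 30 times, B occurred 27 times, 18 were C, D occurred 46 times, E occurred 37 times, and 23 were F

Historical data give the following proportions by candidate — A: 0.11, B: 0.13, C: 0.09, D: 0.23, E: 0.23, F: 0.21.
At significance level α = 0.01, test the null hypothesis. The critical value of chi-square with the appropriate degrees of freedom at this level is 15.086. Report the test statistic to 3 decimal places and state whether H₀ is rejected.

Expected counts E_i = n·p_i: 181×0.11 = 19.91, 181×0.13 = 23.53, 181×0.09 = 16.29, 181×0.23 = 41.63, 181×0.23 = 41.63, 181×0.21 = 38.01.
χ² = (30−19.91)²/19.91 + (27−23.53)²/23.53 + (18−16.29)²/16.29 + (46−41.63)²/41.63 + (37−41.63)²/41.63 + (23−38.01)²/38.01
   = 5.1134 + 0.5117 + 0.1795 + 0.4587 + 0.5149 + 5.9274
Sum = 12.706
df = 5. Since 12.706 < 15.086, we do not reject H₀.

12.706; do not reject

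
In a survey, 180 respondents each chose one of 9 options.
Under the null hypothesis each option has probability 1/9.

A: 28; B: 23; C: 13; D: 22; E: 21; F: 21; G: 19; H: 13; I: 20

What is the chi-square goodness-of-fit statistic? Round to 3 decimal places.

8.900

Expected count for each of the 9 categories: 180/9 = 20.
A: (28 − 20)²/20 = 64/20 = 3.2000
B: (23 − 20)²/20 = 9/20 = 0.4500
C: (13 − 20)²/20 = 49/20 = 2.4500
D: (22 − 20)²/20 = 4/20 = 0.2000
E: (21 − 20)²/20 = 1/20 = 0.0500
F: (21 − 20)²/20 = 1/20 = 0.0500
G: (19 − 20)²/20 = 1/20 = 0.0500
H: (13 − 20)²/20 = 49/20 = 2.4500
I: (20 − 20)²/20 = 0/20 = 0.0000
Sum = 8.900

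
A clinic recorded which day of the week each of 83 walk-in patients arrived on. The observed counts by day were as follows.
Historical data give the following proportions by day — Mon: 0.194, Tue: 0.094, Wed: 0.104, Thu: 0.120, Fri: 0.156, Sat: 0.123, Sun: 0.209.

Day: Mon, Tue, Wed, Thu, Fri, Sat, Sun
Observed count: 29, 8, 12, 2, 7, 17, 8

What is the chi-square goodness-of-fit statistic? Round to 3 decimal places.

30.298

Expected counts E_i = n·p_i: 83×0.194 = 16.102, 83×0.094 = 7.802, 83×0.104 = 8.632, 83×0.120 = 9.96, 83×0.156 = 12.948, 83×0.123 = 10.209, 83×0.209 = 17.347.
χ² = (29−16.102)²/16.102 + (8−7.802)²/7.802 + (12−8.632)²/8.632 + (2−9.96)²/9.96 + (7−12.948)²/12.948 + (17−10.209)²/10.209 + (8−17.347)²/17.347
   = 10.3315 + 0.0050 + 1.3141 + 6.3616 + 2.7324 + 4.5174 + 5.0364
Sum = 30.298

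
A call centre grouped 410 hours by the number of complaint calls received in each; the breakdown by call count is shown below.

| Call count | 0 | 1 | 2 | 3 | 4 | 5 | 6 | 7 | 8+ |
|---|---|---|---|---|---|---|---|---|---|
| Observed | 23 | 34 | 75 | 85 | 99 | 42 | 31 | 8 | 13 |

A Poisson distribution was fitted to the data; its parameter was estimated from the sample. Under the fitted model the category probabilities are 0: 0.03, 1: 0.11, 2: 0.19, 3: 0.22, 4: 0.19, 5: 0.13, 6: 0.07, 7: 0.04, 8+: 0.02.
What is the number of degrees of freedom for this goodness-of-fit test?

7

There are k = 9 categories and 1 parameter estimated from the data, so df = 9 − 1 − 1 = 7.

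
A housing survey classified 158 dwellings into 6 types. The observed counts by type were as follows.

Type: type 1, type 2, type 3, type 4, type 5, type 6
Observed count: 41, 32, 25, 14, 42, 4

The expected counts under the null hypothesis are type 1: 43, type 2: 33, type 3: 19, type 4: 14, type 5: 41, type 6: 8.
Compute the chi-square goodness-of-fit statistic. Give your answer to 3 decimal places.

4.042

cat         O        E   (O−E)²/E
type 1     41       43     0.0930
type 2     32       33     0.0303
type 3     25       19     1.8947
type 4     14       14     0.0000
type 5     42       41     0.0244
type 6      4        8     2.0000
Sum = 4.042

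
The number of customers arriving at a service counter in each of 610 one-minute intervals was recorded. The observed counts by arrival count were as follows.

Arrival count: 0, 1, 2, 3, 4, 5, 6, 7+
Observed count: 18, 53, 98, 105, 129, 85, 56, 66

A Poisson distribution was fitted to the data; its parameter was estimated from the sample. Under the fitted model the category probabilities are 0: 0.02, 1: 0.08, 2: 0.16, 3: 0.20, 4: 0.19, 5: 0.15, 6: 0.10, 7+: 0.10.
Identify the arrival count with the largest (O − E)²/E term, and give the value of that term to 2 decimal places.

0, 2.76

Expected counts E_i = n·p_i: 610×0.02 = 12.2, 610×0.08 = 48.8, 610×0.16 = 97.6, 610×0.20 = 122, 610×0.19 = 115.9, 610×0.15 = 91.5, 610×0.10 = 61, 610×0.10 = 61.
0: (18 − 12.2)²/12.2 = 33.64/12.2 = 2.757
1: (53 − 48.8)²/48.8 = 17.64/48.8 = 0.361
2: (98 − 97.6)²/97.6 = 0.16/97.6 = 0.002
3: (105 − 122)²/122 = 289/122 = 2.369
4: (129 − 115.9)²/115.9 = 171.61/115.9 = 1.481
5: (85 − 91.5)²/91.5 = 42.25/91.5 = 0.462
6: (56 − 61)²/61 = 25/61 = 0.410
7+: (66 − 61)²/61 = 25/61 = 0.410
The largest term is for 0: 2.76.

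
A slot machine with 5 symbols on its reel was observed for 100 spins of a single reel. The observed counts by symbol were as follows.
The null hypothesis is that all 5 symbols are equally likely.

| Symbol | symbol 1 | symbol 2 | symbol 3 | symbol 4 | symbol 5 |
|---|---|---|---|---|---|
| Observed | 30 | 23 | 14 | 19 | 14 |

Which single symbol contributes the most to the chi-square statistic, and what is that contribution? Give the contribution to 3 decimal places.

Expected count for each of the 5 categories: 100/5 = 20.
symbol 1: (30 − 20)²/20 = 100/20 = 5.0000
symbol 2: (23 − 20)²/20 = 9/20 = 0.4500
symbol 3: (14 − 20)²/20 = 36/20 = 1.8000
symbol 4: (19 − 20)²/20 = 1/20 = 0.0500
symbol 5: (14 − 20)²/20 = 36/20 = 1.8000
The largest term is for symbol 1: 5.000.

symbol 1, 5.000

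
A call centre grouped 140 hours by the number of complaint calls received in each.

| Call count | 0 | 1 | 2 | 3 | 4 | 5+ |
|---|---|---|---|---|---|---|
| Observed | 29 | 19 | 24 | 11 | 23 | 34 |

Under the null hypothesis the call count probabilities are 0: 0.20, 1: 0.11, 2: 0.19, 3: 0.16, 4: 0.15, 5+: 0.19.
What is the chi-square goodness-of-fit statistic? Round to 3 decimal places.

9.182

Expected counts E_i = n·p_i: 140×0.20 = 28, 140×0.11 = 15.4, 140×0.19 = 26.6, 140×0.16 = 22.4, 140×0.15 = 21, 140×0.19 = 26.6.
0: (29 − 28)²/28 = 1/28 = 0.0357
1: (19 − 15.4)²/15.4 = 12.96/15.4 = 0.8416
2: (24 − 26.6)²/26.6 = 6.76/26.6 = 0.2541
3: (11 − 22.4)²/22.4 = 129.96/22.4 = 5.8018
4: (23 − 21)²/21 = 4/21 = 0.1905
5+: (34 − 26.6)²/26.6 = 54.76/26.6 = 2.0586
Sum = 9.182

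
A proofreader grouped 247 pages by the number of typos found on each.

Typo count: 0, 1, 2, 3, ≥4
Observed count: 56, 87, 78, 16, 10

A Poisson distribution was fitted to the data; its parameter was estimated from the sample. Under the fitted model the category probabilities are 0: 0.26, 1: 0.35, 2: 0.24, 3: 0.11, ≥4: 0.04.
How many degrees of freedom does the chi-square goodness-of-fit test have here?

3

There are k = 5 categories and 1 parameter estimated from the data, so df = 5 − 1 − 1 = 3.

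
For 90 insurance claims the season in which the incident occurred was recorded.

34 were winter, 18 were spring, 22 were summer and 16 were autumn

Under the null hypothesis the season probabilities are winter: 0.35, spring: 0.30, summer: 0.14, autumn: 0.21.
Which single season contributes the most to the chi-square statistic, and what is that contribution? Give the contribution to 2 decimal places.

Expected counts E_i = n·p_i: 90×0.35 = 31.5, 90×0.30 = 27, 90×0.14 = 12.6, 90×0.21 = 18.9.
χ² = (34−31.5)²/31.5 + (18−27)²/27 + (22−12.6)²/12.6 + (16−18.9)²/18.9
   = 0.198 + 3.000 + 7.013 + 0.445
The largest term is for summer: 7.01.

summer, 7.01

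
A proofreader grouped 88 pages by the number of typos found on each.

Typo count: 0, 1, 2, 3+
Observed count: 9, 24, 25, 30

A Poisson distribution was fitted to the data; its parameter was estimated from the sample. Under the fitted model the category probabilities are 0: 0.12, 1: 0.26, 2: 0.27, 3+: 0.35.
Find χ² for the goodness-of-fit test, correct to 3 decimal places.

Expected counts E_i = n·p_i: 88×0.12 = 10.56, 88×0.26 = 22.88, 88×0.27 = 23.76, 88×0.35 = 30.8.
χ² = (9−10.56)²/10.56 + (24−22.88)²/22.88 + (25−23.76)²/23.76 + (30−30.8)²/30.8
   = 0.2305 + 0.0548 + 0.0647 + 0.0208
Sum = 0.371

0.371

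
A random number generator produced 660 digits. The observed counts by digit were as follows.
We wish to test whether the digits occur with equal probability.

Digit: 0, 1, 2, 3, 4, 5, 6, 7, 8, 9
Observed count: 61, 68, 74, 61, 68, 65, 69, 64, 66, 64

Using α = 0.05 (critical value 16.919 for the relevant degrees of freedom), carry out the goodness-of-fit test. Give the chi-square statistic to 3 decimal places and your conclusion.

2.121; do not reject

Expected count for each of the 10 categories: 660/10 = 66.
0: (61 − 66)²/66 = 25/66 = 0.3788
1: (68 − 66)²/66 = 4/66 = 0.0606
2: (74 − 66)²/66 = 64/66 = 0.9697
3: (61 − 66)²/66 = 25/66 = 0.3788
4: (68 − 66)²/66 = 4/66 = 0.0606
5: (65 − 66)²/66 = 1/66 = 0.0152
6: (69 − 66)²/66 = 9/66 = 0.1364
7: (64 − 66)²/66 = 4/66 = 0.0606
8: (66 − 66)²/66 = 0/66 = 0.0000
9: (64 − 66)²/66 = 4/66 = 0.0606
Sum = 2.121
df = 9. Since 2.121 < 16.919, we do not reject H₀.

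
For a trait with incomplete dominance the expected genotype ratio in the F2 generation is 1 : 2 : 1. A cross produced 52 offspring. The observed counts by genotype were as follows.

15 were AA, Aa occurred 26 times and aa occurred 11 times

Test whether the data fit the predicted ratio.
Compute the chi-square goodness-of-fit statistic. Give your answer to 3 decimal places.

0.615

Ratio total = 4. Expected counts: 52×1/4 = 13, 52×2/4 = 26, 52×1/4 = 13.
AA: (15 − 13)²/13 = 4/13 = 0.3077
Aa: (26 − 26)²/26 = 0/26 = 0.0000
aa: (11 − 13)²/13 = 4/13 = 0.3077
Sum = 0.615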